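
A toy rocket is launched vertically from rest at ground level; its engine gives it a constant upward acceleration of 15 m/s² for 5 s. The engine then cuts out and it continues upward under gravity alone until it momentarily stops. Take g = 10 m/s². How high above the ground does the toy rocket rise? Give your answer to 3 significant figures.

Phase 1 (powered ascent): v₀ = 0 m/s, a = 15 m/s².
v = v₀ + at = 0 + (15)(5) = 75.0 m/s
Δx = v₀t + ½at² = 0·5 + 0.5·15·5² = 188 m

Phase 2 (coasting upward): v₀ = 75.0 m/s, a = -10 m/s².
v = v₀ + at → t = (0 − 75.0) / -10 = 7.50 s
v² = v₀² + 2aΔx → Δx = (0² − 75.0²)/(2·-10) = 281 m
Maximum height = 188 + 281 = 469 m

469 m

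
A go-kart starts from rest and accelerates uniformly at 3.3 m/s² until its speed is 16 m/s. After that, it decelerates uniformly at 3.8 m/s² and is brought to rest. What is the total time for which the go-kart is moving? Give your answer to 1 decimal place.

Phase 1 (accelerating): v₀ = 0 m/s, a = 3.3 m/s².
v = v₀ + at → t = (16 − 0) / 3.3 = 4.85 s
v² = v₀² + 2aΔx → Δx = (16² − 0²)/(2·3.3) = 38.8 m

Phase 2 (decelerating): v₀ = 16.0 m/s, a = -3.8 m/s².
v = v₀ + at → t = (0 − 16.0) / -3.8 = 4.21 s
v² = v₀² + 2aΔx → Δx = (0² − 16.0²)/(2·-3.8) = 33.7 m
Total time = 4.85 + 4.21 = 9.06 s

9.1 s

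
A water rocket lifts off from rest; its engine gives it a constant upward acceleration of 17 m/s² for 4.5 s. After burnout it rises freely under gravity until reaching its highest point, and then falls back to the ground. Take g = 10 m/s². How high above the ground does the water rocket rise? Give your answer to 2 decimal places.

Phase 1 (powered ascent): v₀ = 0 m/s, a = 17 m/s².
v = v₀ + at = 0 + (17)(4.5) = 76.5 m/s
Δx = v₀t + ½at² = 0·4.5 + 0.5·17·4.5² = 172 m

Phase 2 (coasting upward): v₀ = 76.5 m/s, a = -10 m/s².
v = v₀ + at → t = (0 − 76.5) / -10 = 7.65 s
v² = v₀² + 2aΔx → Δx = (0² − 76.5²)/(2·-10) = 293 m
Maximum height = 172 + 293 = 465 m

464.74 m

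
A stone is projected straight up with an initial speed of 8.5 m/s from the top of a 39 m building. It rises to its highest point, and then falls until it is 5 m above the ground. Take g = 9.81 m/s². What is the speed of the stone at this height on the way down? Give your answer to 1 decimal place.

Phase 1 (rising): v₀ = 8.50 m/s, a = -9.81 m/s².
v = v₀ + at → t = (0 − 8.50) / -9.81 = 0.866 s
v² = v₀² + 2aΔx → Δx = (0² − 8.50²)/(2·-9.81) = 3.68 m

Phase 2 (falling): v₀ = 0 m/s, a = -9.81 m/s².
Falls 37.7 m from rest: t = √(2·37.7/9.81) = 2.77 s; v = g·t = 27.2 m/s.
Final speed = 27.2 m/s

27.2 m/s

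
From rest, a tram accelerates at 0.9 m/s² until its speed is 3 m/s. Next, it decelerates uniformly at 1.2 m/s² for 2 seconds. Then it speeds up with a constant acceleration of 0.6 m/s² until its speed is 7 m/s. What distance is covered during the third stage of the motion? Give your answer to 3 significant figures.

40.5 m

Phase 1 (accelerating): v₀ = 0 m/s, a = 0.9 m/s².
v = v₀ + at → t = (3 − 0) / 0.9 = 3.33 s
v² = v₀² + 2aΔx → Δx = (3² − 0²)/(2·0.9) = 5.00 m

Phase 2 (decelerating): v₀ = 3.00 m/s, a = -1.2 m/s².
v = v₀ + at = 3.00 + (-1.2)(2) = 0.600 m/s
Δx = v₀t + ½at² = 3.00·2 + 0.5·-1.2·2² = 3.60 m

Phase 3 (accelerating): v₀ = 0.600 m/s, a = 0.6 m/s².
v = v₀ + at → t = (7 − 0.600) / 0.6 = 10.7 s
v² = v₀² + 2aΔx → Δx = (7² − 0.600²)/(2·0.6) = 40.5 m
Distance in phase 3 = 40.5 m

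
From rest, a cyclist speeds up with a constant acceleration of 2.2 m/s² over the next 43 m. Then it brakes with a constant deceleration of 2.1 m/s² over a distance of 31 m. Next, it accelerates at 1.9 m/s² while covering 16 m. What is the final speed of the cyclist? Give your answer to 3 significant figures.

Phase 1 (accelerating): v₀ = 0 m/s, a = 2.2 m/s².
v² = v₀² + 2aΔx = 0² + 2·2.2·43 = 189 → v = 13.8 m/s
t = (v − v₀)/a = (13.8 − 0)/2.2 = 6.25 s

Phase 2 (decelerating): v₀ = 13.8 m/s, a = -2.1 m/s².
v² = v₀² + 2aΔx = 13.8² + 2·-2.1·31 = 59.0 → v = 7.68 m/s
t = (v − v₀)/a = (7.68 − 13.8)/-2.1 = 2.89 s

Phase 3 (accelerating): v₀ = 7.68 m/s, a = 1.9 m/s².
v² = v₀² + 2aΔx = 7.68² + 2·1.9·16 = 120 → v = 10.9 m/s
t = (v − v₀)/a = (10.9 − 7.68)/1.9 = 1.72 s
Final speed = 10.9 m/s

10.9 m/s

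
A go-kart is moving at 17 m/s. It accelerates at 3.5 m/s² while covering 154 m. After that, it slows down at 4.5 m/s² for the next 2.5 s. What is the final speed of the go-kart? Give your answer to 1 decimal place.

Phase 1 (accelerating): v₀ = 17.0 m/s, a = 3.5 m/s².
v² = v₀² + 2aΔx = 17.0² + 2·3.5·154 = 1370 → v = 37.0 m/s
t = (v − v₀)/a = (37.0 − 17.0)/3.5 = 5.71 s

Phase 2 (decelerating): v₀ = 37.0 m/s, a = -4.5 m/s².
v = v₀ + at = 37.0 + (-4.5)(2.5) = 25.7 m/s
Δx = v₀t + ½at² = 37.0·2.5 + 0.5·-4.5·2.5² = 78.4 m
Final speed = 25.7 m/s

25.7 m/s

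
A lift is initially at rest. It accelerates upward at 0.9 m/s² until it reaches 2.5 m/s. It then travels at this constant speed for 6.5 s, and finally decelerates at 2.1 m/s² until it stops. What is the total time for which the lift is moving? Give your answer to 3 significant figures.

10.5 s

Phase 1 (accelerating): v₀ = 0 m/s, a = 0.9 m/s².
v = v₀ + at → t = (2.5 − 0) / 0.9 = 2.78 s
v² = v₀² + 2aΔx → Δx = (2.5² − 0²)/(2·0.9) = 3.47 m

Phase 2 (constant speed): v₀ = 2.50 m/s, a = 0 m/s².
v = v₀ + at = 2.50 + (0)(6.5) = 2.50 m/s
Δx = v₀t + ½at² = 2.50·6.5 + 0.5·0·6.5² = 16.2 m

Phase 3 (decelerating): v₀ = 2.50 m/s, a = -2.1 m/s².
v = v₀ + at → t = (0 − 2.50) / -2.1 = 1.19 s
v² = v₀² + 2aΔx → Δx = (0² − 2.50²)/(2·-2.1) = 1.49 m
Total time = 2.78 + 6.50 + 1.19 = 10.5 s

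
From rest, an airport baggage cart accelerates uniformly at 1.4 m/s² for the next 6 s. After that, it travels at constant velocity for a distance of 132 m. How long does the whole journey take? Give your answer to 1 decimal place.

21.7 s

Phase 1 (accelerating): v₀ = 0 m/s, a = 1.4 m/s².
v = v₀ + at = 0 + (1.4)(6) = 8.40 m/s
Δx = v₀t + ½at² = 0·6 + 0.5·1.4·6² = 25.2 m

Phase 2 (constant speed): v₀ = 8.40 m/s, a = 0 m/s².
Constant speed: t = d/v = 132/8.40 = 15.7 s
Total time = 6.00 + 15.7 = 21.7 s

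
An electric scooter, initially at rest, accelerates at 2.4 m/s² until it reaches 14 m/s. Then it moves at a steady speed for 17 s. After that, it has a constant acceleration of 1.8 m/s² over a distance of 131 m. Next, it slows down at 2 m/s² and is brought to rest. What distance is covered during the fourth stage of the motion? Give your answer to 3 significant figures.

Phase 1 (accelerating): v₀ = 0 m/s, a = 2.4 m/s².
v = v₀ + at → t = (14 − 0) / 2.4 = 5.83 s
v² = v₀² + 2aΔx → Δx = (14² − 0²)/(2·2.4) = 40.8 m

Phase 2 (constant speed): v₀ = 14.0 m/s, a = 0 m/s².
v = v₀ + at = 14.0 + (0)(17) = 14.0 m/s
Δx = v₀t + ½at² = 14.0·17 + 0.5·0·17² = 238 m

Phase 3 (accelerating): v₀ = 14.0 m/s, a = 1.8 m/s².
v² = v₀² + 2aΔx = 14.0² + 2·1.8·131 = 668 → v = 25.8 m/s
t = (v − v₀)/a = (25.8 − 14.0)/1.8 = 6.58 s

Phase 4 (decelerating): v₀ = 25.8 m/s, a = -2 m/s².
v = v₀ + at → t = (0 − 25.8) / -2 = 12.9 s
v² = v₀² + 2aΔx → Δx = (0² − 25.8²)/(2·-2) = 167 m
Distance in phase 4 = 167 m

167 m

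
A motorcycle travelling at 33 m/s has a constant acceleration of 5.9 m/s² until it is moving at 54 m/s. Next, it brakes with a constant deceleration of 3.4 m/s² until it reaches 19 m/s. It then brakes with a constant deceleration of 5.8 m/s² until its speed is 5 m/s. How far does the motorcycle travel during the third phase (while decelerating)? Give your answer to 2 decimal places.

28.97 m

Phase 1 (accelerating): v₀ = 33.0 m/s, a = 5.9 m/s².
v = v₀ + at → t = (54 − 33.0) / 5.9 = 3.56 s
v² = v₀² + 2aΔx → Δx = (54² − 33.0²)/(2·5.9) = 155 m

Phase 2 (decelerating): v₀ = 54.0 m/s, a = -3.4 m/s².
v = v₀ + at → t = (19 − 54.0) / -3.4 = 10.3 s
v² = v₀² + 2aΔx → Δx = (19² − 54.0²)/(2·-3.4) = 376 m

Phase 3 (decelerating): v₀ = 19.0 m/s, a = -5.8 m/s².
v = v₀ + at → t = (5 − 19.0) / -5.8 = 2.41 s
v² = v₀² + 2aΔx → Δx = (5² − 19.0²)/(2·-5.8) = 29.0 m
Distance in phase 3 = 29.0 m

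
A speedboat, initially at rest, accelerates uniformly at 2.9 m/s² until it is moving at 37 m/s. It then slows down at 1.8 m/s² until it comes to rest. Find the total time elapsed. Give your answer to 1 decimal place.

Phase 1 (accelerating): v₀ = 0 m/s, a = 2.9 m/s².
v = v₀ + at → t = (37 − 0) / 2.9 = 12.8 s
v² = v₀² + 2aΔx → Δx = (37² − 0²)/(2·2.9) = 236 m

Phase 2 (decelerating): v₀ = 37.0 m/s, a = -1.8 m/s².
v = v₀ + at → t = (0 − 37.0) / -1.8 = 20.6 s
v² = v₀² + 2aΔx → Δx = (0² − 37.0²)/(2·-1.8) = 380 m
Total time = 12.8 + 20.6 = 33.3 s

33.3 s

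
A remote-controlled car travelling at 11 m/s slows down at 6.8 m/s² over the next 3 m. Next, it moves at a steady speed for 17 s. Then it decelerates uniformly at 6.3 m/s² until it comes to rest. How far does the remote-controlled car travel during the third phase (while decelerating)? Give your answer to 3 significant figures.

6.37 m

Phase 1 (decelerating): v₀ = 11.0 m/s, a = -6.8 m/s².
v² = v₀² + 2aΔx = 11.0² + 2·-6.8·3 = 80.2 → v = 8.96 m/s
t = (v − v₀)/a = (8.96 − 11.0)/-6.8 = 0.301 s

Phase 2 (constant speed): v₀ = 8.96 m/s, a = 0 m/s².
v = v₀ + at = 8.96 + (0)(17) = 8.96 m/s
Δx = v₀t + ½at² = 8.96·17 + 0.5·0·17² = 152 m

Phase 3 (decelerating): v₀ = 8.96 m/s, a = -6.3 m/s².
v = v₀ + at → t = (0 − 8.96) / -6.3 = 1.42 s
v² = v₀² + 2aΔx → Δx = (0² − 8.96²)/(2·-6.3) = 6.37 m
Distance in phase 3 = 6.37 m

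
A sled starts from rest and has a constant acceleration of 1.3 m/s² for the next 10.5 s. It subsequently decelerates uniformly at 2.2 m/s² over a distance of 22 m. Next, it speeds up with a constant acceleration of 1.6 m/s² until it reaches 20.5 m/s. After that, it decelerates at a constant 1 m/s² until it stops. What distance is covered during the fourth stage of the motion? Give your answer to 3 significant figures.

Phase 1 (accelerating): v₀ = 0 m/s, a = 1.3 m/s².
v = v₀ + at = 0 + (1.3)(10.5) = 13.7 m/s
Δx = v₀t + ½at² = 0·10.5 + 0.5·1.3·10.5² = 71.7 m

Phase 2 (decelerating): v₀ = 13.7 m/s, a = -2.2 m/s².
v² = v₀² + 2aΔx = 13.7² + 2·-2.2·22 = 89.5 → v = 9.46 m/s
t = (v − v₀)/a = (9.46 − 13.7)/-2.2 = 1.90 s

Phase 3 (accelerating): v₀ = 9.46 m/s, a = 1.6 m/s².
v = v₀ + at → t = (20.5 − 9.46) / 1.6 = 6.90 s
v² = v₀² + 2aΔx → Δx = (20.5² − 9.46²)/(2·1.6) = 103 m

Phase 4 (decelerating): v₀ = 20.5 m/s, a = -1 m/s².
v = v₀ + at → t = (0 − 20.5) / -1 = 20.5 s
v² = v₀² + 2aΔx → Δx = (0² − 20.5²)/(2·-1) = 210 m
Distance in phase 4 = 210 m

210 m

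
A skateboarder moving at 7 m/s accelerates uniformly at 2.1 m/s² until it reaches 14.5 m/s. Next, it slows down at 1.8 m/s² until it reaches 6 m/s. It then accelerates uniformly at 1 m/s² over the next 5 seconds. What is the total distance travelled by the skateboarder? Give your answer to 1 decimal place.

129.3 m

Phase 1 (accelerating): v₀ = 7.00 m/s, a = 2.1 m/s².
v = v₀ + at → t = (14.5 − 7.00) / 2.1 = 3.57 s
v² = v₀² + 2aΔx → Δx = (14.5² − 7.00²)/(2·2.1) = 38.4 m

Phase 2 (decelerating): v₀ = 14.5 m/s, a = -1.8 m/s².
v = v₀ + at → t = (6 − 14.5) / -1.8 = 4.72 s
v² = v₀² + 2aΔx → Δx = (6² − 14.5²)/(2·-1.8) = 48.4 m

Phase 3 (accelerating): v₀ = 6.00 m/s, a = 1 m/s².
v = v₀ + at = 6.00 + (1)(5) = 11.0 m/s
Δx = v₀t + ½at² = 6.00·5 + 0.5·1·5² = 42.5 m
Total distance = 38.4 + 48.4 + 42.5 = 129 m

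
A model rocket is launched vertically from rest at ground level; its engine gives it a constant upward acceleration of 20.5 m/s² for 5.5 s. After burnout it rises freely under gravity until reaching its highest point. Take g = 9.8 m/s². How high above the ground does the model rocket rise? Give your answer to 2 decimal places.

Phase 1 (powered ascent): v₀ = 0 m/s, a = 20.5 m/s².
v = v₀ + at = 0 + (20.5)(5.5) = 113 m/s
Δx = v₀t + ½at² = 0·5.5 + 0.5·20.5·5.5² = 310 m

Phase 2 (coasting upward): v₀ = 113 m/s, a = -9.8 m/s².
v = v₀ + at → t = (0 − 113) / -9.8 = 11.5 s
v² = v₀² + 2aΔx → Δx = (0² − 113²)/(2·-9.8) = 649 m
Maximum height = 310 + 649 = 959 m

958.66 m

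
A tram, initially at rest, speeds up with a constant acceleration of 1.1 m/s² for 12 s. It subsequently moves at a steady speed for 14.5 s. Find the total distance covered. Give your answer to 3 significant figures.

271 m

Phase 1 (accelerating): v₀ = 0 m/s, a = 1.1 m/s².
v = v₀ + at = 0 + (1.1)(12) = 13.2 m/s
Δx = v₀t + ½at² = 0·12 + 0.5·1.1·12² = 79.2 m

Phase 2 (constant speed): v₀ = 13.2 m/s, a = 0 m/s².
v = v₀ + at = 13.2 + (0)(14.5) = 13.2 m/s
Δx = v₀t + ½at² = 13.2·14.5 + 0.5·0·14.5² = 191 m
Total distance = 79.2 + 191 = 271 m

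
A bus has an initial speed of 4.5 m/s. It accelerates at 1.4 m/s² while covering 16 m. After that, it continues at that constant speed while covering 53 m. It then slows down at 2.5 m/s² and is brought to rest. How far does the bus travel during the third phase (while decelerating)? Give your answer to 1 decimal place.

Phase 1 (accelerating): v₀ = 4.50 m/s, a = 1.4 m/s².
v² = v₀² + 2aΔx = 4.50² + 2·1.4·16 = 65.0 → v = 8.07 m/s
t = (v − v₀)/a = (8.07 − 4.50)/1.4 = 2.55 s

Phase 2 (constant speed): v₀ = 8.07 m/s, a = 0 m/s².
Constant speed: t = d/v = 53/8.07 = 6.57 s

Phase 3 (decelerating): v₀ = 8.07 m/s, a = -2.5 m/s².
v = v₀ + at → t = (0 − 8.07) / -2.5 = 3.23 s
v² = v₀² + 2aΔx → Δx = (0² − 8.07²)/(2·-2.5) = 13.0 m
Distance in phase 3 = 13.0 m

13.0 m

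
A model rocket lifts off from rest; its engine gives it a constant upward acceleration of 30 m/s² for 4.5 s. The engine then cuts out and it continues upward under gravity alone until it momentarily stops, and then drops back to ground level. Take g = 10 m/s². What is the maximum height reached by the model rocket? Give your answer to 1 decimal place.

1215.0 m

Phase 1 (powered ascent): v₀ = 0 m/s, a = 30 m/s².
v = v₀ + at = 0 + (30)(4.5) = 135 m/s
Δx = v₀t + ½at² = 0·4.5 + 0.5·30·4.5² = 304 m

Phase 2 (coasting upward): v₀ = 135 m/s, a = -10 m/s².
v = v₀ + at → t = (0 − 135) / -10 = 13.5 s
v² = v₀² + 2aΔx → Δx = (0² − 135²)/(2·-10) = 911 m
Maximum height = 304 + 911 = 1220 m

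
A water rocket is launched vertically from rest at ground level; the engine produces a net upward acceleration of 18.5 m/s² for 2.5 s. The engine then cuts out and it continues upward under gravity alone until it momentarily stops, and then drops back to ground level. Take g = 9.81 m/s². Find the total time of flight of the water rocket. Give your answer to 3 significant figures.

Phase 1 (powered ascent): v₀ = 0 m/s, a = 18.5 m/s².
v = v₀ + at = 0 + (18.5)(2.5) = 46.2 m/s
Δx = v₀t + ½at² = 0·2.5 + 0.5·18.5·2.5² = 57.8 m

Phase 2 (coasting upward): v₀ = 46.2 m/s, a = -9.81 m/s².
v = v₀ + at → t = (0 − 46.2) / -9.81 = 4.71 s
v² = v₀² + 2aΔx → Δx = (0² − 46.2²)/(2·-9.81) = 109 m

Phase 3 (free fall): v₀ = 0 m/s, a = -9.81 m/s².
Falls 167 m from rest: t = √(2·167/9.81) = 5.83 s; v = g·t = 57.2 m/s.
Total time = 2.50 + 4.71 + 5.83 = 13.0 s

13.0 s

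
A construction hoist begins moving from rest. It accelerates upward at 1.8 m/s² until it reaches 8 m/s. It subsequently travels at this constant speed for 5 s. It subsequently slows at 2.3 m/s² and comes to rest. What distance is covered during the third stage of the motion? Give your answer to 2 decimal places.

Phase 1 (accelerating): v₀ = 0 m/s, a = 1.8 m/s².
v = v₀ + at → t = (8 − 0) / 1.8 = 4.44 s
v² = v₀² + 2aΔx → Δx = (8² − 0²)/(2·1.8) = 17.8 m

Phase 2 (constant speed): v₀ = 8.00 m/s, a = 0 m/s².
v = v₀ + at = 8.00 + (0)(5) = 8.00 m/s
Δx = v₀t + ½at² = 8.00·5 + 0.5·0·5² = 40.0 m

Phase 3 (decelerating): v₀ = 8.00 m/s, a = -2.3 m/s².
v = v₀ + at → t = (0 − 8.00) / -2.3 = 3.48 s
v² = v₀² + 2aΔx → Δx = (0² − 8.00²)/(2·-2.3) = 13.9 m
Distance in phase 3 = 13.9 m

13.91 m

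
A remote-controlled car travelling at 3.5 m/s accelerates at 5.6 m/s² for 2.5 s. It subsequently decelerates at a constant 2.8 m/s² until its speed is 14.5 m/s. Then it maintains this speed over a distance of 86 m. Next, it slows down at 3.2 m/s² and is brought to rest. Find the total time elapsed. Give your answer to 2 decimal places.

Phase 1 (accelerating): v₀ = 3.50 m/s, a = 5.6 m/s².
v = v₀ + at = 3.50 + (5.6)(2.5) = 17.5 m/s
Δx = v₀t + ½at² = 3.50·2.5 + 0.5·5.6·2.5² = 26.2 m

Phase 2 (decelerating): v₀ = 17.5 m/s, a = -2.8 m/s².
v = v₀ + at → t = (14.5 − 17.5) / -2.8 = 1.07 s
v² = v₀² + 2aΔx → Δx = (14.5² − 17.5²)/(2·-2.8) = 17.1 m

Phase 3 (constant speed): v₀ = 14.5 m/s, a = 0 m/s².
Constant speed: t = d/v = 86/14.5 = 5.93 s

Phase 4 (decelerating): v₀ = 14.5 m/s, a = -3.2 m/s².
v = v₀ + at → t = (0 − 14.5) / -3.2 = 4.53 s
v² = v₀² + 2aΔx → Δx = (0² − 14.5²)/(2·-3.2) = 32.9 m
Total time = 2.50 + 1.07 + 5.93 + 4.53 = 14.0 s

14.03 s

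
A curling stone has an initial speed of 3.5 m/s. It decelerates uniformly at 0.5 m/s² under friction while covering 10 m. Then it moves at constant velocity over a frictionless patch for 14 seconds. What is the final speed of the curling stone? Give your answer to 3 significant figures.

1.50 m/s

Phase 1 (decelerating): v₀ = 3.50 m/s, a = -0.5 m/s².
v² = v₀² + 2aΔx = 3.50² + 2·-0.5·10 = 2.25 → v = 1.50 m/s
t = (v − v₀)/a = (1.50 − 3.50)/-0.5 = 4.00 s

Phase 2 (constant speed): v₀ = 1.50 m/s, a = 0 m/s².
v = v₀ + at = 1.50 + (0)(14) = 1.50 m/s
Δx = v₀t + ½at² = 1.50·14 + 0.5·0·14² = 21.0 m
Final speed = 1.50 m/s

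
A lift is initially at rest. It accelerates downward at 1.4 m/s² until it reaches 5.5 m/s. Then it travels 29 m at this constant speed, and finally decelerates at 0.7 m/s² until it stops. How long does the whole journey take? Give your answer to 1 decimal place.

17.1 s

Phase 1 (accelerating): v₀ = 0 m/s, a = 1.4 m/s².
v = v₀ + at → t = (5.5 − 0) / 1.4 = 3.93 s
v² = v₀² + 2aΔx → Δx = (5.5² − 0²)/(2·1.4) = 10.8 m

Phase 2 (constant speed): v₀ = 5.50 m/s, a = 0 m/s².
Constant speed: t = d/v = 29/5.50 = 5.27 s

Phase 3 (decelerating): v₀ = 5.50 m/s, a = -0.7 m/s².
v = v₀ + at → t = (0 − 5.50) / -0.7 = 7.86 s
v² = v₀² + 2aΔx → Δx = (0² − 5.50²)/(2·-0.7) = 21.6 m
Total time = 3.93 + 5.27 + 7.86 = 17.1 s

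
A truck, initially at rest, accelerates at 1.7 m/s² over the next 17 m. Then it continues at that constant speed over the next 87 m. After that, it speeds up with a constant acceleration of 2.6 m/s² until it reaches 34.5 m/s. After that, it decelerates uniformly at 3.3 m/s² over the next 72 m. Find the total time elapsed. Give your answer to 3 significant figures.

28.6 s

Phase 1 (accelerating): v₀ = 0 m/s, a = 1.7 m/s².
v² = v₀² + 2aΔx = 0² + 2·1.7·17 = 57.8 → v = 7.60 m/s
t = (v − v₀)/a = (7.60 − 0)/1.7 = 4.47 s

Phase 2 (constant speed): v₀ = 7.60 m/s, a = 0 m/s².
Constant speed: t = d/v = 87/7.60 = 11.4 s

Phase 3 (accelerating): v₀ = 7.60 m/s, a = 2.6 m/s².
v = v₀ + at → t = (34.5 − 7.60) / 2.6 = 10.3 s
v² = v₀² + 2aΔx → Δx = (34.5² − 7.60²)/(2·2.6) = 218 m

Phase 4 (decelerating): v₀ = 34.5 m/s, a = -3.3 m/s².
v² = v₀² + 2aΔx = 34.5² + 2·-3.3·72 = 715 → v = 26.7 m/s
t = (v − v₀)/a = (26.7 − 34.5)/-3.3 = 2.35 s
Total time = 4.47 + 11.4 + 10.3 + 2.35 = 28.6 s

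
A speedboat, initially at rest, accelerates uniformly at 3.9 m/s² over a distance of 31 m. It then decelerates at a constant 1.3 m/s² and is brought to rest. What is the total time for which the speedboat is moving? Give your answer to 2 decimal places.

15.95 s

Phase 1 (accelerating): v₀ = 0 m/s, a = 3.9 m/s².
v² = v₀² + 2aΔx = 0² + 2·3.9·31 = 242 → v = 15.5 m/s
t = (v − v₀)/a = (15.5 − 0)/3.9 = 3.99 s

Phase 2 (decelerating): v₀ = 15.5 m/s, a = -1.3 m/s².
v = v₀ + at → t = (0 − 15.5) / -1.3 = 12.0 s
v² = v₀² + 2aΔx → Δx = (0² − 15.5²)/(2·-1.3) = 93.0 m
Total time = 3.99 + 12.0 = 15.9 s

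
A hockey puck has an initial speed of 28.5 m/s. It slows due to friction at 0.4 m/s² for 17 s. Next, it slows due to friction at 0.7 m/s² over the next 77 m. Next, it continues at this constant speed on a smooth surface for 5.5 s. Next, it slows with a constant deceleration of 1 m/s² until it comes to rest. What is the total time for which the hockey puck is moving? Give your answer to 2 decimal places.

45.33 s

Phase 1 (decelerating): v₀ = 28.5 m/s, a = -0.4 m/s².
v = v₀ + at = 28.5 + (-0.4)(17) = 21.7 m/s
Δx = v₀t + ½at² = 28.5·17 + 0.5·-0.4·17² = 427 m

Phase 2 (decelerating): v₀ = 21.7 m/s, a = -0.7 m/s².
v² = v₀² + 2aΔx = 21.7² + 2·-0.7·77 = 363 → v = 19.1 m/s
t = (v − v₀)/a = (19.1 − 21.7)/-0.7 = 3.78 s

Phase 3 (constant speed): v₀ = 19.1 m/s, a = 0 m/s².
v = v₀ + at = 19.1 + (0)(5.5) = 19.1 m/s
Δx = v₀t + ½at² = 19.1·5.5 + 0.5·0·5.5² = 105 m

Phase 4 (decelerating): v₀ = 19.1 m/s, a = -1 m/s².
v = v₀ + at → t = (0 − 19.1) / -1 = 19.1 s
v² = v₀² + 2aΔx → Δx = (0² − 19.1²)/(2·-1) = 182 m
Total time = 17.0 + 3.78 + 5.50 + 19.1 = 45.3 s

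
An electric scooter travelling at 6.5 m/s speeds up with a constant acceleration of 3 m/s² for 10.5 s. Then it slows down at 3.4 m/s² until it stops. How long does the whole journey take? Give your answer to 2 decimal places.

Phase 1 (accelerating): v₀ = 6.50 m/s, a = 3 m/s².
v = v₀ + at = 6.50 + (3)(10.5) = 38.0 m/s
Δx = v₀t + ½at² = 6.50·10.5 + 0.5·3·10.5² = 234 m

Phase 2 (decelerating): v₀ = 38.0 m/s, a = -3.4 m/s².
v = v₀ + at → t = (0 − 38.0) / -3.4 = 11.2 s
v² = v₀² + 2aΔx → Δx = (0² − 38.0²)/(2·-3.4) = 212 m
Total time = 10.5 + 11.2 = 21.7 s

21.68 s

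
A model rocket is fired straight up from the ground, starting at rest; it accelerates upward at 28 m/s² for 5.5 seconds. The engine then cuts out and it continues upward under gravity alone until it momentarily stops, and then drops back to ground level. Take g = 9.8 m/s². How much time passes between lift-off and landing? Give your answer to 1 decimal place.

39.5 s

Phase 1 (powered ascent): v₀ = 0 m/s, a = 28 m/s².
v = v₀ + at = 0 + (28)(5.5) = 154 m/s
Δx = v₀t + ½at² = 0·5.5 + 0.5·28·5.5² = 424 m

Phase 2 (coasting upward): v₀ = 154 m/s, a = -9.8 m/s².
v = v₀ + at → t = (0 − 154) / -9.8 = 15.7 s
v² = v₀² + 2aΔx → Δx = (0² − 154²)/(2·-9.8) = 1210 m

Phase 3 (free fall): v₀ = 0 m/s, a = -9.8 m/s².
Falls 1630 m from rest: t = √(2·1630/9.8) = 18.3 s; v = g·t = 179 m/s.
Total time = 5.50 + 15.7 + 18.3 = 39.5 s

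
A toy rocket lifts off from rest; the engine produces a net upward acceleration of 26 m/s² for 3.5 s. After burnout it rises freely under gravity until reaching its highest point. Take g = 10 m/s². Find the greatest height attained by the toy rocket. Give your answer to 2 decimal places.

Phase 1 (powered ascent): v₀ = 0 m/s, a = 26 m/s².
v = v₀ + at = 0 + (26)(3.5) = 91.0 m/s
Δx = v₀t + ½at² = 0·3.5 + 0.5·26·3.5² = 159 m

Phase 2 (coasting upward): v₀ = 91.0 m/s, a = -10 m/s².
v = v₀ + at → t = (0 − 91.0) / -10 = 9.10 s
v² = v₀² + 2aΔx → Δx = (0² − 91.0²)/(2·-10) = 414 m
Maximum height = 159 + 414 = 573 m

573.30 m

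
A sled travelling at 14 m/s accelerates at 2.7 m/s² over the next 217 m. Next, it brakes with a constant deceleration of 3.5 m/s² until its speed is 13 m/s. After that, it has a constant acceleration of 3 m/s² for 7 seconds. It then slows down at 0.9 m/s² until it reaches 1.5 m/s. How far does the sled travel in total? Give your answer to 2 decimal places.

1193.73 m

Phase 1 (accelerating): v₀ = 14.0 m/s, a = 2.7 m/s².
v² = v₀² + 2aΔx = 14.0² + 2·2.7·217 = 1370 → v = 37.0 m/s
t = (v − v₀)/a = (37.0 − 14.0)/2.7 = 8.51 s

Phase 2 (decelerating): v₀ = 37.0 m/s, a = -3.5 m/s².
v = v₀ + at → t = (13 − 37.0) / -3.5 = 6.85 s
v² = v₀² + 2aΔx → Δx = (13² − 37.0²)/(2·-3.5) = 171 m

Phase 3 (accelerating): v₀ = 13.0 m/s, a = 3 m/s².
v = v₀ + at = 13.0 + (3)(7) = 34.0 m/s
Δx = v₀t + ½at² = 13.0·7 + 0.5·3·7² = 164 m

Phase 4 (decelerating): v₀ = 34.0 m/s, a = -0.9 m/s².
v = v₀ + at → t = (1.5 − 34.0) / -0.9 = 36.1 s
v² = v₀² + 2aΔx → Δx = (1.5² − 34.0²)/(2·-0.9) = 641 m
Total distance = 217 + 171 + 164 + 641 = 1190 m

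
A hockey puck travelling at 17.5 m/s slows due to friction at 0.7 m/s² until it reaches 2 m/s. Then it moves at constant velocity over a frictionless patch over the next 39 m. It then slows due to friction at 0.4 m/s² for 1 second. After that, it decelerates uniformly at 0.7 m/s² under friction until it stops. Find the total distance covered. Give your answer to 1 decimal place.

258.5 m

Phase 1 (decelerating): v₀ = 17.5 m/s, a = -0.7 m/s².
v = v₀ + at → t = (2 − 17.5) / -0.7 = 22.1 s
v² = v₀² + 2aΔx → Δx = (2² − 17.5²)/(2·-0.7) = 216 m

Phase 2 (constant speed): v₀ = 2.00 m/s, a = 0 m/s².
Constant speed: t = d/v = 39/2.00 = 19.5 s

Phase 3 (decelerating): v₀ = 2.00 m/s, a = -0.4 m/s².
v = v₀ + at = 2.00 + (-0.4)(1) = 1.60 m/s
Δx = v₀t + ½at² = 2.00·1 + 0.5·-0.4·1² = 1.80 m

Phase 4 (decelerating): v₀ = 1.60 m/s, a = -0.7 m/s².
v = v₀ + at → t = (0 − 1.60) / -0.7 = 2.29 s
v² = v₀² + 2aΔx → Δx = (0² − 1.60²)/(2·-0.7) = 1.83 m
Total distance = 216 + 39.0 + 1.80 + 1.83 = 259 m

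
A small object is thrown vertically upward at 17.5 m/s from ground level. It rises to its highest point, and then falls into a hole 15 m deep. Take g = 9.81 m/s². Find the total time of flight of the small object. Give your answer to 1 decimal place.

Phase 1 (rising): v₀ = 17.5 m/s, a = -9.81 m/s².
v = v₀ + at → t = (0 − 17.5) / -9.81 = 1.78 s
v² = v₀² + 2aΔx → Δx = (0² − 17.5²)/(2·-9.81) = 15.6 m

Phase 2 (falling): v₀ = 0 m/s, a = -9.81 m/s².
Falls 30.6 m from rest: t = √(2·30.6/9.81) = 2.50 s; v = g·t = 24.5 m/s.
Total time = 1.78 + 2.50 = 4.28 s

4.3 s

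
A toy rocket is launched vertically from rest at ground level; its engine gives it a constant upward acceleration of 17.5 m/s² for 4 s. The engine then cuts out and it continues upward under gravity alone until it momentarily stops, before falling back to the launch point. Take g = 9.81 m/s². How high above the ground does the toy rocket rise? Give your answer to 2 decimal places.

Phase 1 (powered ascent): v₀ = 0 m/s, a = 17.5 m/s².
v = v₀ + at = 0 + (17.5)(4) = 70.0 m/s
Δx = v₀t + ½at² = 0·4 + 0.5·17.5·4² = 140 m

Phase 2 (coasting upward): v₀ = 70.0 m/s, a = -9.81 m/s².
v = v₀ + at → t = (0 − 70.0) / -9.81 = 7.14 s
v² = v₀² + 2aΔx → Δx = (0² − 70.0²)/(2·-9.81) = 250 m
Maximum height = 140 + 250 = 390 m

389.75 m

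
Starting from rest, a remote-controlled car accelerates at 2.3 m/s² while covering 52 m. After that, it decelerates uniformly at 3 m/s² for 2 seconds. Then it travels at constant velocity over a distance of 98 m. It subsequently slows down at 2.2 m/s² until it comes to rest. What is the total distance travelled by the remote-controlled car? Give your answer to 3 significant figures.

Phase 1 (accelerating): v₀ = 0 m/s, a = 2.3 m/s².
v² = v₀² + 2aΔx = 0² + 2·2.3·52 = 239 → v = 15.5 m/s
t = (v − v₀)/a = (15.5 − 0)/2.3 = 6.72 s

Phase 2 (decelerating): v₀ = 15.5 m/s, a = -3 m/s².
v = v₀ + at = 15.5 + (-3)(2) = 9.47 m/s
Δx = v₀t + ½at² = 15.5·2 + 0.5·-3·2² = 24.9 m

Phase 3 (constant speed): v₀ = 9.47 m/s, a = 0 m/s².
Constant speed: t = d/v = 98/9.47 = 10.4 s

Phase 4 (decelerating): v₀ = 9.47 m/s, a = -2.2 m/s².
v = v₀ + at → t = (0 − 9.47) / -2.2 = 4.30 s
v² = v₀² + 2aΔx → Δx = (0² − 9.47²)/(2·-2.2) = 20.4 m
Total distance = 52.0 + 24.9 + 98.0 + 20.4 = 195 m

195 m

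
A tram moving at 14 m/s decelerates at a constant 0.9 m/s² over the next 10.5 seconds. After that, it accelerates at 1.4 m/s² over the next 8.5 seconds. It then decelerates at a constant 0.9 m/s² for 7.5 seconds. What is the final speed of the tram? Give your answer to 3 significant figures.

9.70 m/s

Phase 1 (decelerating): v₀ = 14.0 m/s, a = -0.9 m/s².
v = v₀ + at = 14.0 + (-0.9)(10.5) = 4.55 m/s
Δx = v₀t + ½at² = 14.0·10.5 + 0.5·-0.9·10.5² = 97.4 m

Phase 2 (accelerating): v₀ = 4.55 m/s, a = 1.4 m/s².
v = v₀ + at = 4.55 + (1.4)(8.5) = 16.4 m/s
Δx = v₀t + ½at² = 4.55·8.5 + 0.5·1.4·8.5² = 89.2 m

Phase 3 (decelerating): v₀ = 16.4 m/s, a = -0.9 m/s².
v = v₀ + at = 16.4 + (-0.9)(7.5) = 9.70 m/s
Δx = v₀t + ½at² = 16.4·7.5 + 0.5·-0.9·7.5² = 98.1 m
Final speed = 9.70 m/s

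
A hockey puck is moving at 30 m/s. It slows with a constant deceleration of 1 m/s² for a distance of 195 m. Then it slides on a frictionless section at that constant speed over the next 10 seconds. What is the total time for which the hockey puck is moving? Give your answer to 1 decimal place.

17.4 s

Phase 1 (decelerating): v₀ = 30.0 m/s, a = -1 m/s².
v² = v₀² + 2aΔx = 30.0² + 2·-1·195 = 510 → v = 22.6 m/s
t = (v − v₀)/a = (22.6 − 30.0)/-1 = 7.42 s

Phase 2 (constant speed): v₀ = 22.6 m/s, a = 0 m/s².
v = v₀ + at = 22.6 + (0)(10) = 22.6 m/s
Δx = v₀t + ½at² = 22.6·10 + 0.5·0·10² = 226 m
Total time = 7.42 + 10.0 = 17.4 s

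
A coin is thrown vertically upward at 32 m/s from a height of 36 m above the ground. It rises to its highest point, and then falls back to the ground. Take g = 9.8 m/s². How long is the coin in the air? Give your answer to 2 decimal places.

Phase 1 (rising): v₀ = 32.0 m/s, a = -9.8 m/s².
v = v₀ + at → t = (0 − 32.0) / -9.8 = 3.27 s
v² = v₀² + 2aΔx → Δx = (0² − 32.0²)/(2·-9.8) = 52.2 m

Phase 2 (falling): v₀ = 0 m/s, a = -9.8 m/s².
Falls 88.2 m from rest: t = √(2·88.2/9.8) = 4.24 s; v = g·t = 41.6 m/s.
Total time = 3.27 + 4.24 = 7.51 s

7.51 s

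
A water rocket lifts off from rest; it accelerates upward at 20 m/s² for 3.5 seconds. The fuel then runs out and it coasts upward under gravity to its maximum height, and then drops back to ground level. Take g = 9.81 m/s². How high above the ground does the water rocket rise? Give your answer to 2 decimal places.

372.25 m

Phase 1 (powered ascent): v₀ = 0 m/s, a = 20 m/s².
v = v₀ + at = 0 + (20)(3.5) = 70.0 m/s
Δx = v₀t + ½at² = 0·3.5 + 0.5·20·3.5² = 122 m

Phase 2 (coasting upward): v₀ = 70.0 m/s, a = -9.81 m/s².
v = v₀ + at → t = (0 − 70.0) / -9.81 = 7.14 s
v² = v₀² + 2aΔx → Δx = (0² − 70.0²)/(2·-9.81) = 250 m
Maximum height = 122 + 250 = 372 m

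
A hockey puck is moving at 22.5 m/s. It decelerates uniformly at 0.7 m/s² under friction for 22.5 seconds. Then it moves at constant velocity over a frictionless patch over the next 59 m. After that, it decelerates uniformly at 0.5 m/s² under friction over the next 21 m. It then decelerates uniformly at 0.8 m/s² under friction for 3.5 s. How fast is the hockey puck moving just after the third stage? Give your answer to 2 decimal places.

4.96 m/s

Phase 1 (decelerating): v₀ = 22.5 m/s, a = -0.7 m/s².
v = v₀ + at = 22.5 + (-0.7)(22.5) = 6.75 m/s
Δx = v₀t + ½at² = 22.5·22.5 + 0.5·-0.7·22.5² = 329 m

Phase 2 (constant speed): v₀ = 6.75 m/s, a = 0 m/s².
Constant speed: t = d/v = 59/6.75 = 8.74 s

Phase 3 (decelerating): v₀ = 6.75 m/s, a = -0.5 m/s².
v² = v₀² + 2aΔx = 6.75² + 2·-0.5·21 = 24.6 → v = 4.96 m/s
t = (v − v₀)/a = (4.96 − 6.75)/-0.5 = 3.59 s
Speed at end of phase 3 = 4.96 m/s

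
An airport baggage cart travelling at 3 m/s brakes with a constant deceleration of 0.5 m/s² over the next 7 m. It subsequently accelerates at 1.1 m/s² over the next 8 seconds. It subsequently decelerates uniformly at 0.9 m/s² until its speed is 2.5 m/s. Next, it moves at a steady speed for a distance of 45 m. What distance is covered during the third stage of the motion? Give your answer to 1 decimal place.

Phase 1 (decelerating): v₀ = 3.00 m/s, a = -0.5 m/s².
v² = v₀² + 2aΔx = 3.00² + 2·-0.5·7 = 2.00 → v = 1.41 m/s
t = (v − v₀)/a = (1.41 − 3.00)/-0.5 = 3.17 s

Phase 2 (accelerating): v₀ = 1.41 m/s, a = 1.1 m/s².
v = v₀ + at = 1.41 + (1.1)(8) = 10.2 m/s
Δx = v₀t + ½at² = 1.41·8 + 0.5·1.1·8² = 46.5 m

Phase 3 (decelerating): v₀ = 10.2 m/s, a = -0.9 m/s².
v = v₀ + at → t = (2.5 − 10.2) / -0.9 = 8.57 s
v² = v₀² + 2aΔx → Δx = (2.5² − 10.2²)/(2·-0.9) = 54.5 m
Distance in phase 3 = 54.5 m

54.5 m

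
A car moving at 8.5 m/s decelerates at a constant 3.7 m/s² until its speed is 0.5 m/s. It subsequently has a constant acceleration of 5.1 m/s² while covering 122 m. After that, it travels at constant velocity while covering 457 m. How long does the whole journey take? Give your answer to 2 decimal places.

21.94 s

Phase 1 (decelerating): v₀ = 8.50 m/s, a = -3.7 m/s².
v = v₀ + at → t = (0.5 − 8.50) / -3.7 = 2.16 s
v² = v₀² + 2aΔx → Δx = (0.5² − 8.50²)/(2·-3.7) = 9.73 m

Phase 2 (accelerating): v₀ = 0.500 m/s, a = 5.1 m/s².
v² = v₀² + 2aΔx = 0.500² + 2·5.1·122 = 1240 → v = 35.3 m/s
t = (v − v₀)/a = (35.3 − 0.500)/5.1 = 6.82 s

Phase 3 (constant speed): v₀ = 35.3 m/s, a = 0 m/s².
Constant speed: t = d/v = 457/35.3 = 13.0 s
Total time = 2.16 + 6.82 + 13.0 = 21.9 s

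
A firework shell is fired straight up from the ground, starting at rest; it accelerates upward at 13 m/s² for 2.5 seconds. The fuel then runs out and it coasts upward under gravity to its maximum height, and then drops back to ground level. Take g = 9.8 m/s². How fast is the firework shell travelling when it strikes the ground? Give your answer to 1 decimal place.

43.0 m/s

Phase 1 (powered ascent): v₀ = 0 m/s, a = 13 m/s².
v = v₀ + at = 0 + (13)(2.5) = 32.5 m/s
Δx = v₀t + ½at² = 0·2.5 + 0.5·13·2.5² = 40.6 m

Phase 2 (coasting upward): v₀ = 32.5 m/s, a = -9.8 m/s².
v = v₀ + at → t = (0 − 32.5) / -9.8 = 3.32 s
v² = v₀² + 2aΔx → Δx = (0² − 32.5²)/(2·-9.8) = 53.9 m

Phase 3 (free fall): v₀ = 0 m/s, a = -9.8 m/s².
Falls 94.5 m from rest: t = √(2·94.5/9.8) = 4.39 s; v = g·t = 43.0 m/s.
Impact speed = 43.0 m/s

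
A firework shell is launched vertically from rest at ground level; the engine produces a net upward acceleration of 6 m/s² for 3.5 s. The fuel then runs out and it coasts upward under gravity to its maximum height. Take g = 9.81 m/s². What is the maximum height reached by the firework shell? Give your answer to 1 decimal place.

Phase 1 (powered ascent): v₀ = 0 m/s, a = 6 m/s².
v = v₀ + at = 0 + (6)(3.5) = 21.0 m/s
Δx = v₀t + ½at² = 0·3.5 + 0.5·6·3.5² = 36.8 m

Phase 2 (coasting upward): v₀ = 21.0 m/s, a = -9.81 m/s².
v = v₀ + at → t = (0 − 21.0) / -9.81 = 2.14 s
v² = v₀² + 2aΔx → Δx = (0² − 21.0²)/(2·-9.81) = 22.5 m
Maximum height = 36.8 + 22.5 = 59.2 m

59.2 m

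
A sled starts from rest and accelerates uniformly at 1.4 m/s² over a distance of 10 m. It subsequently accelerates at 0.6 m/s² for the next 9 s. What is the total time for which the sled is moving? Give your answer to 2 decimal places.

Phase 1 (accelerating): v₀ = 0 m/s, a = 1.4 m/s².
v² = v₀² + 2aΔx = 0² + 2·1.4·10 = 28.0 → v = 5.29 m/s
t = (v − v₀)/a = (5.29 − 0)/1.4 = 3.78 s

Phase 2 (accelerating): v₀ = 5.29 m/s, a = 0.6 m/s².
v = v₀ + at = 5.29 + (0.6)(9) = 10.7 m/s
Δx = v₀t + ½at² = 5.29·9 + 0.5·0.6·9² = 71.9 m
Total time = 3.78 + 9.00 = 12.8 s

12.78 s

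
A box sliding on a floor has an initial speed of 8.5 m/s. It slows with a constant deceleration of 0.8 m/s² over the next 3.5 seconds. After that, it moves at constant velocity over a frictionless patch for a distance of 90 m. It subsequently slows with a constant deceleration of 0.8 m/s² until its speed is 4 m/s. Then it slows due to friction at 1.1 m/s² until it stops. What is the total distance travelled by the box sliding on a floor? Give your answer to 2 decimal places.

132.43 m

Phase 1 (decelerating): v₀ = 8.50 m/s, a = -0.8 m/s².
v = v₀ + at = 8.50 + (-0.8)(3.5) = 5.70 m/s
Δx = v₀t + ½at² = 8.50·3.5 + 0.5·-0.8·3.5² = 24.9 m

Phase 2 (constant speed): v₀ = 5.70 m/s, a = 0 m/s².
Constant speed: t = d/v = 90/5.70 = 15.8 s

Phase 3 (decelerating): v₀ = 5.70 m/s, a = -0.8 m/s².
v = v₀ + at → t = (4 − 5.70) / -0.8 = 2.12 s
v² = v₀² + 2aΔx → Δx = (4² − 5.70²)/(2·-0.8) = 10.3 m

Phase 4 (decelerating): v₀ = 4.00 m/s, a = -1.1 m/s².
v = v₀ + at → t = (0 − 4.00) / -1.1 = 3.64 s
v² = v₀² + 2aΔx → Δx = (0² − 4.00²)/(2·-1.1) = 7.27 m
Total distance = 24.9 + 90.0 + 10.3 + 7.27 = 132 m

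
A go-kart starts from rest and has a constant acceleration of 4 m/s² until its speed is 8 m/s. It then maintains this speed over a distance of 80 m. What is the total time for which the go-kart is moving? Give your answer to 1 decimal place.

Phase 1 (accelerating): v₀ = 0 m/s, a = 4 m/s².
v = v₀ + at → t = (8 − 0) / 4 = 2.00 s
v² = v₀² + 2aΔx → Δx = (8² − 0²)/(2·4) = 8.00 m

Phase 2 (constant speed): v₀ = 8.00 m/s, a = 0 m/s².
Constant speed: t = d/v = 80/8.00 = 10.0 s
Total time = 2.00 + 10.0 = 12.0 s

12.0 s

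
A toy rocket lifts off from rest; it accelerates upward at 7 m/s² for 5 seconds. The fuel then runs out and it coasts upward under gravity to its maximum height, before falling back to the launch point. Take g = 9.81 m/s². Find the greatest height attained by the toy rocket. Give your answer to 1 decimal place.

149.9 m

Phase 1 (powered ascent): v₀ = 0 m/s, a = 7 m/s².
v = v₀ + at = 0 + (7)(5) = 35.0 m/s
Δx = v₀t + ½at² = 0·5 + 0.5·7·5² = 87.5 m

Phase 2 (coasting upward): v₀ = 35.0 m/s, a = -9.81 m/s².
v = v₀ + at → t = (0 − 35.0) / -9.81 = 3.57 s
v² = v₀² + 2aΔx → Δx = (0² − 35.0²)/(2·-9.81) = 62.4 m
Maximum height = 87.5 + 62.4 = 150 m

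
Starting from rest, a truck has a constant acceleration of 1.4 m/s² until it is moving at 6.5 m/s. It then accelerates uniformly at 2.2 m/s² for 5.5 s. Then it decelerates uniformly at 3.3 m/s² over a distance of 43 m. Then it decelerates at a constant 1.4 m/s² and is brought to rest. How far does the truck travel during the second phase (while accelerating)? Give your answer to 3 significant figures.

69.0 m

Phase 1 (accelerating): v₀ = 0 m/s, a = 1.4 m/s².
v = v₀ + at → t = (6.5 − 0) / 1.4 = 4.64 s
v² = v₀² + 2aΔx → Δx = (6.5² − 0²)/(2·1.4) = 15.1 m

Phase 2 (accelerating): v₀ = 6.50 m/s, a = 2.2 m/s².
v = v₀ + at = 6.50 + (2.2)(5.5) = 18.6 m/s
Δx = v₀t + ½at² = 6.50·5.5 + 0.5·2.2·5.5² = 69.0 m
Distance in phase 2 = 69.0 m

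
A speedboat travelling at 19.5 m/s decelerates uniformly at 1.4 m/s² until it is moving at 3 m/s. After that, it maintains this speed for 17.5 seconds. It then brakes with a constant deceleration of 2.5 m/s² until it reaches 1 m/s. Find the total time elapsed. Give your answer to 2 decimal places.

30.09 s

Phase 1 (decelerating): v₀ = 19.5 m/s, a = -1.4 m/s².
v = v₀ + at → t = (3 − 19.5) / -1.4 = 11.8 s
v² = v₀² + 2aΔx → Δx = (3² − 19.5²)/(2·-1.4) = 133 m

Phase 2 (constant speed): v₀ = 3.00 m/s, a = 0 m/s².
v = v₀ + at = 3.00 + (0)(17.5) = 3.00 m/s
Δx = v₀t + ½at² = 3.00·17.5 + 0.5·0·17.5² = 52.5 m

Phase 3 (decelerating): v₀ = 3.00 m/s, a = -2.5 m/s².
v = v₀ + at → t = (1 − 3.00) / -2.5 = 0.800 s
v² = v₀² + 2aΔx → Δx = (1² − 3.00²)/(2·-2.5) = 1.60 m
Total time = 11.8 + 17.5 + 0.800 = 30.1 s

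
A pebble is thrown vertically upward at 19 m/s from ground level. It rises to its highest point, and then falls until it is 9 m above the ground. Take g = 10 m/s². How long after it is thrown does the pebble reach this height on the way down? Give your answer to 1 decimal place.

3.2 s

Phase 1 (rising): v₀ = 19.0 m/s, a = -10 m/s².
v = v₀ + at → t = (0 − 19.0) / -10 = 1.90 s
v² = v₀² + 2aΔx → Δx = (0² − 19.0²)/(2·-10) = 18.1 m

Phase 2 (falling): v₀ = 0 m/s, a = -10 m/s².
Falls 9.05 m from rest: t = √(2·9.05/10) = 1.35 s; v = g·t = 13.5 m/s.
Total time = 1.90 + 1.35 = 3.25 s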